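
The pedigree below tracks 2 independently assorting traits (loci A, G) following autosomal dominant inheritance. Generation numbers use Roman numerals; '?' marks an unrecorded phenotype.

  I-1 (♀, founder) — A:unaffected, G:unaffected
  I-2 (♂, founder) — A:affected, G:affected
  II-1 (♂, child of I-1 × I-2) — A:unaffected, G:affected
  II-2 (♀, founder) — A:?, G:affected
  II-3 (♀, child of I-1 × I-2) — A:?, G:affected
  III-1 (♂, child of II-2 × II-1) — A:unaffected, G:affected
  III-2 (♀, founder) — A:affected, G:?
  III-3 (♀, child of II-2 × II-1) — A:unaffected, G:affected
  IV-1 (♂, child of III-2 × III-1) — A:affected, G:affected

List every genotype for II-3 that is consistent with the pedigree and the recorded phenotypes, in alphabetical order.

A/I-1 un ·: aa
A/I-2 aff ·: Aa
A/II-1 un I-1×I-2: aa
A/II-2 ? ·: aa|Aa
A/II-3 ? I-1×I-2: aa|Aa
A/III-1 un II-2×II-1: aa
A/III-2 aff ·: Aa|AA
A/III-3 un II-2×II-1: aa
A/IV-1 aff III-2×III-1: Aa
⇒ A over [I-1,I-2,II-1,II-2,II-3,III-1,III-2,III-3,IV-1]: 8 consistent
G/I-1 un ·: gg
G/I-2 aff ·: Gg|GG
G/II-1 aff I-1×I-2: Gg
G/II-2 aff ·: Gg|GG
G/II-3 aff I-1×I-2: Gg
G/III-1 aff II-2×II-1: Gg|GG
G/III-2 ? ·: gg|Gg|GG
G/III-3 aff II-2×II-1: Gg|GG
G/IV-1 aff III-2×III-1: Gg|GG
⇒ G over [I-1,I-2,II-1,II-2,II-3,III-1,III-2,III-3,IV-1]: 72 consistent

II-3 ∈ {Aa Gg, aa Gg}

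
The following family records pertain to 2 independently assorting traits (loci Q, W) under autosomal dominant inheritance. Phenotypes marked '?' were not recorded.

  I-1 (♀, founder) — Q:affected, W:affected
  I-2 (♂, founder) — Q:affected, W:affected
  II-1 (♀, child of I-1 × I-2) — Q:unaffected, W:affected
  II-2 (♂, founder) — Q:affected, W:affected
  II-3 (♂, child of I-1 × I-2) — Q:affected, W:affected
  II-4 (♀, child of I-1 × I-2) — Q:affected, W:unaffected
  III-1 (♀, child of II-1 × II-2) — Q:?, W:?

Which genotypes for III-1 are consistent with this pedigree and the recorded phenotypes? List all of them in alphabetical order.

III-1 ∈ {Qq WW, Qq Ww, Qq ww, qq WW, qq Ww, qq ww}

Q/I-1 aff ·: Qq
Q/I-2 aff ·: Qq
Q/II-1 un I-1×I-2: qq
Q/II-2 aff ·: Qq|QQ
Q/II-3 aff I-1×I-2: Qq|QQ
Q/II-4 aff I-1×I-2: Qq|QQ
Q/III-1 ? II-1×II-2: qq|Qq
⇒ Q over [I-1,I-2,II-1,II-2,II-3,II-4,III-1]: 12 consistent
W/I-1 aff ·: Ww
W/I-2 aff ·: Ww
W/II-1 aff I-1×I-2: Ww|WW
W/II-2 aff ·: Ww|WW
W/II-3 aff I-1×I-2: Ww|WW
W/II-4 un I-1×I-2: ww
W/III-1 ? II-1×II-2: ww|Ww|WW
⇒ W over [I-1,I-2,II-1,II-2,II-3,II-4,III-1]: 16 consistent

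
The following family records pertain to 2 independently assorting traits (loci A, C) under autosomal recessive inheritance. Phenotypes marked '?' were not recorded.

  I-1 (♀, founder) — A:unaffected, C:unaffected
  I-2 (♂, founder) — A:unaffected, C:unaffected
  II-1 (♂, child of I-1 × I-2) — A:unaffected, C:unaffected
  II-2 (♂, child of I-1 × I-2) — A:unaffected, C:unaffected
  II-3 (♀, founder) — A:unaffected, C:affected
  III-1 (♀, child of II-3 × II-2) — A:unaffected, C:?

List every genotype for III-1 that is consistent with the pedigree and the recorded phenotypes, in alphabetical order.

III-1 ∈ {AA Cc, AA cc, Aa Cc, Aa cc}

A/I-1 un ·: AA|Aa
A/I-2 un ·: AA|Aa
A/II-1 un I-1×I-2: AA|Aa
A/II-2 un I-1×I-2: AA|Aa
A/II-3 un ·: AA|Aa
A/III-1 un II-3×II-2: AA|Aa
⇒ A over [I-1,I-2,II-1,II-2,II-3,III-1]: 45 consistent
C/I-1 un ·: CC|Cc
C/I-2 un ·: CC|Cc
C/II-1 un I-1×I-2: CC|Cc
C/II-2 un I-1×I-2: CC|Cc
C/II-3 aff ·: cc
C/III-1 ? II-3×II-2: Cc|cc
⇒ C over [I-1,I-2,II-1,II-2,II-3,III-1]: 19 consistent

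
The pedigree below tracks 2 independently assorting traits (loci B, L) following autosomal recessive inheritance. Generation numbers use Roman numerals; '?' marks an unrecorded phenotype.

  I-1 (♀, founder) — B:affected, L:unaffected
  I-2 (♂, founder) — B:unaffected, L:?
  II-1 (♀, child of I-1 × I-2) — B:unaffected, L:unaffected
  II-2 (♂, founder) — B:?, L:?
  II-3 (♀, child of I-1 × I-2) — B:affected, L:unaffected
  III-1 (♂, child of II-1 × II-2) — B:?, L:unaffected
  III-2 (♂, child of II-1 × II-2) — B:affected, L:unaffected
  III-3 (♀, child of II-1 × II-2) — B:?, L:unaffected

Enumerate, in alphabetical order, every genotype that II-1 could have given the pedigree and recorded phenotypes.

B/I-1 aff ·: bb
B/I-2 un ·: Bb
B/II-1 un I-1×I-2: Bb
B/II-2 ? ·: Bb|bb
B/II-3 aff I-1×I-2: bb
B/III-1 ? II-1×II-2: BB|Bb|bb
B/III-2 aff II-1×II-2: bb
B/III-3 ? II-1×II-2: BB|Bb|bb
⇒ B over [I-1,I-2,II-1,II-2,II-3,III-1,III-2,III-3]: 13 consistent
L/I-1 un ·: LL|Ll
L/I-2 ? ·: LL|Ll|ll
L/II-1 un I-1×I-2: LL|Ll
L/II-2 ? ·: LL|Ll|ll
L/II-3 un I-1×I-2: LL|Ll
L/III-1 un II-1×II-2: LL|Ll
L/III-2 un II-1×II-2: LL|Ll
L/III-3 un II-1×II-2: LL|Ll
⇒ L over [I-1,I-2,II-1,II-2,II-3,III-1,III-2,III-3]: 206 consistent

II-1 ∈ {Bb LL, Bb Ll}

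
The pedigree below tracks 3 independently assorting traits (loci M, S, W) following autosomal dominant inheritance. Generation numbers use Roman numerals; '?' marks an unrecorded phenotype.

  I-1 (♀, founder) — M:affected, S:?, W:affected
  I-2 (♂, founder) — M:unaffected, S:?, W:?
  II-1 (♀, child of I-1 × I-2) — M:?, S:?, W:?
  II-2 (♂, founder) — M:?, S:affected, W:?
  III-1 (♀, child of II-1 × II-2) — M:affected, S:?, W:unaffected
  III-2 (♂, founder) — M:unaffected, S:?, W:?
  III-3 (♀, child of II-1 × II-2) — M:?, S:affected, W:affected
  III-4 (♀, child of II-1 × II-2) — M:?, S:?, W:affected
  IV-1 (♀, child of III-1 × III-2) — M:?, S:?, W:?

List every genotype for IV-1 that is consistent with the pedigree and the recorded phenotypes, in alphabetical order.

IV-1 ∈ {Mm SS Ww, Mm SS ww, Mm Ss Ww, Mm Ss ww, Mm ss Ww, Mm ss ww, mm SS Ww, mm SS ww, mm Ss Ww, mm Ss ww, mm ss Ww, mm ss ww}

M/I-1 aff ·: Mm|MM
M/I-2 un ·: mm
M/II-1 ? I-1×I-2: mm|Mm
M/II-2 ? ·: mm|Mm|MM
M/III-1 aff II-1×II-2: Mm|MM
M/III-2 un ·: mm
M/III-3 ? II-1×II-2: mm|Mm|MM
M/III-4 ? II-1×II-2: mm|Mm|MM
M/IV-1 ? III-1×III-2: mm|Mm
⇒ M over [I-1,I-2,II-1,II-2,III-1,III-2,III-3,III-4,IV-1]: 104 consistent
S/I-1 ? ·: ss|Ss|SS
S/I-2 ? ·: ss|Ss|SS
S/II-1 ? I-1×I-2: ss|Ss|SS
S/II-2 aff ·: Ss|SS
S/III-1 ? II-1×II-2: ss|Ss|SS
S/III-2 ? ·: ss|Ss|SS
S/III-3 aff II-1×II-2: Ss|SS
S/III-4 ? II-1×II-2: ss|Ss|SS
S/IV-1 ? III-1×III-2: ss|Ss|SS
⇒ S over [I-1,I-2,II-1,II-2,III-1,III-2,III-3,III-4,IV-1]: 1246 consistent
W/I-1 aff ·: Ww|WW
W/I-2 ? ·: ww|Ww|WW
W/II-1 ? I-1×I-2: ww|Ww
W/II-2 ? ·: ww|Ww
W/III-1 un II-1×II-2: ww
W/III-2 ? ·: ww|Ww|WW
W/III-3 aff II-1×II-2: Ww|WW
W/III-4 aff II-1×II-2: Ww|WW
W/IV-1 ? III-1×III-2: ww|Ww
⇒ W over [I-1,I-2,II-1,II-2,III-1,III-2,III-3,III-4,IV-1]: 108 consistent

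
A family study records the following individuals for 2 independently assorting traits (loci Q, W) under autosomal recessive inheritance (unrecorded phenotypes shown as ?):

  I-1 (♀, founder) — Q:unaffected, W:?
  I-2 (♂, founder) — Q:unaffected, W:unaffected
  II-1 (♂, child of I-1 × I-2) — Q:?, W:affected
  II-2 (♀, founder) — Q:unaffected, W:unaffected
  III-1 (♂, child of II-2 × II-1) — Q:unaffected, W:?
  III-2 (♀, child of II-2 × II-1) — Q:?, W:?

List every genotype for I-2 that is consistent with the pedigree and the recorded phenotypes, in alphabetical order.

Q/I-1 un ·: QQ|Qq
Q/I-2 un ·: QQ|Qq
Q/II-1 ? I-1×I-2: QQ|Qq|qq
Q/II-2 un ·: QQ|Qq
Q/III-1 un II-2×II-1: QQ|Qq
Q/III-2 ? II-2×II-1: QQ|Qq|qq
⇒ Q over [I-1,I-2,II-1,II-2,III-1,III-2]: 53 consistent
W/I-1 ? ·: Ww|ww
W/I-2 un ·: Ww
W/II-1 aff I-1×I-2: ww
W/II-2 un ·: WW|Ww
W/III-1 ? II-2×II-1: Ww|ww
W/III-2 ? II-2×II-1: Ww|ww
⇒ W over [I-1,I-2,II-1,II-2,III-1,III-2]: 10 consistent

I-2 ∈ {QQ Ww, Qq Ww}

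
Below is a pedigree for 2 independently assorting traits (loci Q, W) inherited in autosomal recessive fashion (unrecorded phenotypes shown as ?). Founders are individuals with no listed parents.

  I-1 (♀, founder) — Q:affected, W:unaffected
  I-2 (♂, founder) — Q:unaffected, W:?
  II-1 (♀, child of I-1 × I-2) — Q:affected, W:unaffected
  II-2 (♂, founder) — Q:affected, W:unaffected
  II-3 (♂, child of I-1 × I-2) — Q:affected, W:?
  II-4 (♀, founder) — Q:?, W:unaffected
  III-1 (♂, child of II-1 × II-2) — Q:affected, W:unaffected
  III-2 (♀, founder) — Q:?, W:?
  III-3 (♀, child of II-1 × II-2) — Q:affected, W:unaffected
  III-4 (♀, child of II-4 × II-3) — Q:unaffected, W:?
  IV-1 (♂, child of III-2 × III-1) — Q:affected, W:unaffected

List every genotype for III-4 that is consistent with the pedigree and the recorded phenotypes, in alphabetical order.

III-4 ∈ {Qq WW, Qq Ww, Qq ww}

Q/I-1 aff ·: qq
Q/I-2 un ·: Qq
Q/II-1 aff I-1×I-2: qq
Q/II-2 aff ·: qq
Q/II-3 aff I-1×I-2: qq
Q/II-4 ? ·: QQ|Qq
Q/III-1 aff II-1×II-2: qq
Q/III-2 ? ·: Qq|qq
Q/III-3 aff II-1×II-2: qq
Q/III-4 un II-4×II-3: Qq
Q/IV-1 aff III-2×III-1: qq
⇒ Q over [I-1,I-2,II-1,II-2,II-3,II-4,III-1,III-2,III-3,III-4,IV-1]: 4 consistent
W/I-1 un ·: WW|Ww
W/I-2 ? ·: WW|Ww|ww
W/II-1 un I-1×I-2: WW|Ww
W/II-2 un ·: WW|Ww
W/II-3 ? I-1×I-2: WW|Ww|ww
W/II-4 un ·: WW|Ww
W/III-1 un II-1×II-2: WW|Ww
W/III-2 ? ·: WW|Ww|ww
W/III-3 un II-1×II-2: WW|Ww
W/III-4 ? II-4×II-3: WW|Ww|ww
W/IV-1 un III-2×III-1: WW|Ww
⇒ W over [I-1,I-2,II-1,II-2,II-3,II-4,III-1,III-2,III-3,III-4,IV-1]: 2100 consistent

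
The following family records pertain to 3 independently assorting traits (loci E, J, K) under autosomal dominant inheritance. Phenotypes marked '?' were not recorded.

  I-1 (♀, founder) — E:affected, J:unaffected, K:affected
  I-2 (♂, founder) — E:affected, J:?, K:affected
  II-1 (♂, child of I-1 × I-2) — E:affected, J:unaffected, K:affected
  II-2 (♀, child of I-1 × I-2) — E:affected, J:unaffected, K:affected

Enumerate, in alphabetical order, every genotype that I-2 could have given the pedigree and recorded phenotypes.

I-2 ∈ {EE Jj KK, EE Jj Kk, EE jj KK, EE jj Kk, Ee Jj KK, Ee Jj Kk, Ee jj KK, Ee jj Kk}

E/I-1 aff ·: Ee|EE
E/I-2 aff ·: Ee|EE
E/II-1 aff I-1×I-2: Ee|EE
E/II-2 aff I-1×I-2: Ee|EE
⇒ E over [I-1,I-2,II-1,II-2]: 13 consistent
J/I-1 un ·: jj
J/I-2 ? ·: jj|Jj
J/II-1 un I-1×I-2: jj
J/II-2 un I-1×I-2: jj
⇒ J over [I-1,I-2,II-1,II-2]: 2 consistent
K/I-1 aff ·: Kk|KK
K/I-2 aff ·: Kk|KK
K/II-1 aff I-1×I-2: Kk|KK
K/II-2 aff I-1×I-2: Kk|KK
⇒ K over [I-1,I-2,II-1,II-2]: 13 consistent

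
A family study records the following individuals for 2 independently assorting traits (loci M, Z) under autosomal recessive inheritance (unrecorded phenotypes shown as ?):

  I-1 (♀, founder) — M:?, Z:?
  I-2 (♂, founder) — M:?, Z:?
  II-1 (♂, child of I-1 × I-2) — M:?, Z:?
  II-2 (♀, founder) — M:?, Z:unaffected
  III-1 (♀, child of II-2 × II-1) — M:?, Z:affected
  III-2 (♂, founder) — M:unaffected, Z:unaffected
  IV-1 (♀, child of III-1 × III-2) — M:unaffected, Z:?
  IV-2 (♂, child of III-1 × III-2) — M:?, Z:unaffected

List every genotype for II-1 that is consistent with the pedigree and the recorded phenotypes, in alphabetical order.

II-1 ∈ {MM Zz, MM zz, Mm Zz, Mm zz, mm Zz, mm zz}

M/I-1 ? ·: MM|Mm|mm
M/I-2 ? ·: MM|Mm|mm
M/II-1 ? I-1×I-2: MM|Mm|mm
M/II-2 ? ·: MM|Mm|mm
M/III-1 ? II-2×II-1: MM|Mm|mm
M/III-2 un ·: MM|Mm
M/IV-1 un III-1×III-2: MM|Mm
M/IV-2 ? III-1×III-2: MM|Mm|mm
⇒ M over [I-1,I-2,II-1,II-2,III-1,III-2,IV-1,IV-2]: 546 consistent
Z/I-1 ? ·: ZZ|Zz|zz
Z/I-2 ? ·: ZZ|Zz|zz
Z/II-1 ? I-1×I-2: Zz|zz
Z/II-2 un ·: Zz
Z/III-1 aff II-2×II-1: zz
Z/III-2 un ·: ZZ|Zz
Z/IV-1 ? III-1×III-2: Zz|zz
Z/IV-2 un III-1×III-2: Zz
⇒ Z over [I-1,I-2,II-1,II-2,III-1,III-2,IV-1,IV-2]: 33 consistent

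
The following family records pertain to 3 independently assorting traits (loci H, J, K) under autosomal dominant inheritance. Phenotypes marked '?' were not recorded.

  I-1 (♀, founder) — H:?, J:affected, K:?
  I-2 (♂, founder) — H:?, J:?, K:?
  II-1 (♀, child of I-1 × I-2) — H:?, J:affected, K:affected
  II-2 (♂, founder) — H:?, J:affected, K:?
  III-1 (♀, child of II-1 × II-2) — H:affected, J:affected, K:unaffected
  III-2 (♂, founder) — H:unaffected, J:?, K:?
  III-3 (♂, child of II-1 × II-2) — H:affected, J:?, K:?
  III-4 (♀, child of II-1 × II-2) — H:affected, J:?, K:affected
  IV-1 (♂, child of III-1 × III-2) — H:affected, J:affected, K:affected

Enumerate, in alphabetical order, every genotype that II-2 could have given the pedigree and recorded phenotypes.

II-2 ∈ {HH JJ Kk, HH JJ kk, HH Jj Kk, HH Jj kk, Hh JJ Kk, Hh JJ kk, Hh Jj Kk, Hh Jj kk, hh JJ Kk, hh JJ kk, hh Jj Kk, hh Jj kk}

H/I-1 ? ·: hh|Hh|HH
H/I-2 ? ·: hh|Hh|HH
H/II-1 ? I-1×I-2: hh|Hh|HH
H/II-2 ? ·: hh|Hh|HH
H/III-1 aff II-1×II-2: Hh|HH
H/III-2 un ·: hh
H/III-3 aff II-1×II-2: Hh|HH
H/III-4 aff II-1×II-2: Hh|HH
H/IV-1 aff III-1×III-2: Hh
⇒ H over [I-1,I-2,II-1,II-2,III-1,III-2,III-3,III-4,IV-1]: 167 consistent
J/I-1 aff ·: Jj|JJ
J/I-2 ? ·: jj|Jj|JJ
J/II-1 aff I-1×I-2: Jj|JJ
J/II-2 aff ·: Jj|JJ
J/III-1 aff II-1×II-2: Jj|JJ
J/III-2 ? ·: jj|Jj|JJ
J/III-3 ? II-1×II-2: jj|Jj|JJ
J/III-4 ? II-1×II-2: jj|Jj|JJ
J/IV-1 aff III-1×III-2: Jj|JJ
⇒ J over [I-1,I-2,II-1,II-2,III-1,III-2,III-3,III-4,IV-1]: 745 consistent
K/I-1 ? ·: kk|Kk|KK
K/I-2 ? ·: kk|Kk|KK
K/II-1 aff I-1×I-2: Kk
K/II-2 ? ·: kk|Kk
K/III-1 un II-1×II-2: kk
K/III-2 ? ·: Kk|KK
K/III-3 ? II-1×II-2: kk|Kk|KK
K/III-4 aff II-1×II-2: Kk|KK
K/IV-1 aff III-1×III-2: Kk
⇒ K over [I-1,I-2,II-1,II-2,III-1,III-2,III-3,III-4,IV-1]: 112 consistent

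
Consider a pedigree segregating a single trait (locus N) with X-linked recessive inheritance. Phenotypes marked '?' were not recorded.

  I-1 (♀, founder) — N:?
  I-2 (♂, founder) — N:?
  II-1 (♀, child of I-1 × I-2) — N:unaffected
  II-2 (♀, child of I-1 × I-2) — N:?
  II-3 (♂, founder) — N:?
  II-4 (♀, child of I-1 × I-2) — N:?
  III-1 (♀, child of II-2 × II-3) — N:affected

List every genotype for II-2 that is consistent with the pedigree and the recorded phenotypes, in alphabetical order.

N/I-1 ? ·: X^NX^N|X^NX^n|X^nX^n
N/I-2 ? ·: X^NY|X^nY
N/II-1 un I-1×I-2: X^NX^N|X^NX^n
N/II-2 ? I-1×I-2: X^NX^n|X^nX^n
N/II-3 ? ·: X^nY
N/II-4 ? I-1×I-2: X^NX^N|X^NX^n|X^nX^n
N/III-1 aff II-2×II-3: X^nX^n
⇒ N over [I-1,I-2,II-1,II-2,II-3,II-4,III-1]: 10 consistent

II-2 ∈ {X^NX^n, X^nX^n}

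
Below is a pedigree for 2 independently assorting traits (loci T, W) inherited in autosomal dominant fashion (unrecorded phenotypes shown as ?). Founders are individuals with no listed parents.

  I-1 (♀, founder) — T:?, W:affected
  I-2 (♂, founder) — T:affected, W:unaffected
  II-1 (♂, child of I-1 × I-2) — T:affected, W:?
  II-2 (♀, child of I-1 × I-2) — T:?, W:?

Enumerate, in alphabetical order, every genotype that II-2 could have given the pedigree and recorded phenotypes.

II-2 ∈ {TT Ww, TT ww, Tt Ww, Tt ww, tt Ww, tt ww}

T/I-1 ? ·: tt|Tt|TT
T/I-2 aff ·: Tt|TT
T/II-1 aff I-1×I-2: Tt|TT
T/II-2 ? I-1×I-2: tt|Tt|TT
⇒ T over [I-1,I-2,II-1,II-2]: 18 consistent
W/I-1 aff ·: Ww|WW
W/I-2 un ·: ww
W/II-1 ? I-1×I-2: ww|Ww
W/II-2 ? I-1×I-2: ww|Ww
⇒ W over [I-1,I-2,II-1,II-2]: 5 consistent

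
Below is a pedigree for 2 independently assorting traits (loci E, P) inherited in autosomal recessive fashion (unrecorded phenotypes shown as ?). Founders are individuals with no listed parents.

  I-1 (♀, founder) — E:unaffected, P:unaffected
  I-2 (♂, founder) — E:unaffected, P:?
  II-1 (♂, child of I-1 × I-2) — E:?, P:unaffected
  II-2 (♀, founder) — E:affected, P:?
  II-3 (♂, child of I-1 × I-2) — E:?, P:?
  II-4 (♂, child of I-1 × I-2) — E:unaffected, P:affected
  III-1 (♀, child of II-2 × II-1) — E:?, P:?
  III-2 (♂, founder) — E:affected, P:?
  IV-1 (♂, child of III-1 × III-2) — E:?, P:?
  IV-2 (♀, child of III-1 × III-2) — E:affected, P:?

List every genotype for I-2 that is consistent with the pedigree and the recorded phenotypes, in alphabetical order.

I-2 ∈ {EE Pp, EE pp, Ee Pp, Ee pp}

E/I-1 un ·: EE|Ee
E/I-2 un ·: EE|Ee
E/II-1 ? I-1×I-2: EE|Ee|ee
E/II-2 aff ·: ee
E/II-3 ? I-1×I-2: EE|Ee|ee
E/II-4 un I-1×I-2: EE|Ee
E/III-1 ? II-2×II-1: Ee|ee
E/III-2 aff ·: ee
E/IV-1 ? III-1×III-2: Ee|ee
E/IV-2 aff III-1×III-2: ee
⇒ E over [I-1,I-2,II-1,II-2,II-3,II-4,III-1,III-2,IV-1,IV-2]: 78 consistent
P/I-1 un ·: Pp
P/I-2 ? ·: Pp|pp
P/II-1 un I-1×I-2: PP|Pp
P/II-2 ? ·: PP|Pp|pp
P/II-3 ? I-1×I-2: PP|Pp|pp
P/II-4 aff I-1×I-2: pp
P/III-1 ? II-2×II-1: PP|Pp|pp
P/III-2 ? ·: PP|Pp|pp
P/IV-1 ? III-1×III-2: PP|Pp|pp
P/IV-2 ? III-1×III-2: PP|Pp|pp
⇒ P over [I-1,I-2,II-1,II-2,II-3,II-4,III-1,III-2,IV-1,IV-2]: 513 consistent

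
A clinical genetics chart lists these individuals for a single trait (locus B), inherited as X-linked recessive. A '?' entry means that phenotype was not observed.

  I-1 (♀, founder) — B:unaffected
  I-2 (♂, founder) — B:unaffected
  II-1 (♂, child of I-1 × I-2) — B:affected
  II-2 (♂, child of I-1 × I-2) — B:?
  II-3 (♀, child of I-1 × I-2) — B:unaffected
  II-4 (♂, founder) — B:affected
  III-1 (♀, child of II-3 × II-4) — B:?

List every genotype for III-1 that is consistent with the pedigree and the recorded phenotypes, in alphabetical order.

B/I-1 un ·: X^BX^b
B/I-2 un ·: X^BY
B/II-1 aff I-1×I-2: X^bY
B/II-2 ? I-1×I-2: X^BY|X^bY
B/II-3 un I-1×I-2: X^BX^B|X^BX^b
B/II-4 aff ·: X^bY
B/III-1 ? II-3×II-4: X^BX^b|X^bX^b
⇒ B over [I-1,I-2,II-1,II-2,II-3,II-4,III-1]: 6 consistent

III-1 ∈ {X^BX^b, X^bX^b}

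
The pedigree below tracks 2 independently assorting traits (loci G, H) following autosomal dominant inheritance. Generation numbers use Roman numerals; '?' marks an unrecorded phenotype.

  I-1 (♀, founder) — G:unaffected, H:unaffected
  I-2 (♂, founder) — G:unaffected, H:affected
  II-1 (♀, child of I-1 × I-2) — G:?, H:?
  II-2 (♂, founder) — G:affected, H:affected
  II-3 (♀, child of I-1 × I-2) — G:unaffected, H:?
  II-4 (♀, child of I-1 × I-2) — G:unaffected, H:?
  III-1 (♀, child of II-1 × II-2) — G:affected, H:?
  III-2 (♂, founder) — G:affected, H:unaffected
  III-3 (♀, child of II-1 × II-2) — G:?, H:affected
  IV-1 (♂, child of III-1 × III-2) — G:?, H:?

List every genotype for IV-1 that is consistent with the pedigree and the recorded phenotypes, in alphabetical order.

G/I-1 un ·: gg
G/I-2 un ·: gg
G/II-1 ? I-1×I-2: gg
G/II-2 aff ·: Gg|GG
G/II-3 un I-1×I-2: gg
G/II-4 un I-1×I-2: gg
G/III-1 aff II-1×II-2: Gg
G/III-2 aff ·: Gg|GG
G/III-3 ? II-1×II-2: gg|Gg
G/IV-1 ? III-1×III-2: gg|Gg|GG
⇒ G over [I-1,I-2,II-1,II-2,II-3,II-4,III-1,III-2,III-3,IV-1]: 15 consistent
H/I-1 un ·: hh
H/I-2 aff ·: Hh|HH
H/II-1 ? I-1×I-2: hh|Hh
H/II-2 aff ·: Hh|HH
H/II-3 ? I-1×I-2: hh|Hh
H/II-4 ? I-1×I-2: hh|Hh
H/III-1 ? II-1×II-2: hh|Hh|HH
H/III-2 un ·: hh
H/III-3 aff II-1×II-2: Hh|HH
H/IV-1 ? III-1×III-2: hh|Hh
⇒ H over [I-1,I-2,II-1,II-2,II-3,II-4,III-1,III-2,III-3,IV-1]: 90 consistent

IV-1 ∈ {GG Hh, GG hh, Gg Hh, Gg hh, gg Hh, gg hh}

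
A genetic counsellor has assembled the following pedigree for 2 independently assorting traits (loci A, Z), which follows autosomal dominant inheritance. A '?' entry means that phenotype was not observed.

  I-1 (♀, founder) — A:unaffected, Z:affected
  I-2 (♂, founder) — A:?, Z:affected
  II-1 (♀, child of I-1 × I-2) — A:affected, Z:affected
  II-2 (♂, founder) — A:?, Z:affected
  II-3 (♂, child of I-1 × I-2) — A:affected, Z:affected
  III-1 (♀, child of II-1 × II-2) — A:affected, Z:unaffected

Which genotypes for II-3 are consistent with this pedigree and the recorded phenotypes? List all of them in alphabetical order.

A/I-1 un ·: aa
A/I-2 ? ·: Aa|AA
A/II-1 aff I-1×I-2: Aa
A/II-2 ? ·: aa|Aa|AA
A/II-3 aff I-1×I-2: Aa
A/III-1 aff II-1×II-2: Aa|AA
⇒ A over [I-1,I-2,II-1,II-2,II-3,III-1]: 10 consistent
Z/I-1 aff ·: Zz|ZZ
Z/I-2 aff ·: Zz|ZZ
Z/II-1 aff I-1×I-2: Zz
Z/II-2 aff ·: Zz
Z/II-3 aff I-1×I-2: Zz|ZZ
Z/III-1 un II-1×II-2: zz
⇒ Z over [I-1,I-2,II-1,II-2,II-3,III-1]: 6 consistent

II-3 ∈ {Aa ZZ, Aa Zz}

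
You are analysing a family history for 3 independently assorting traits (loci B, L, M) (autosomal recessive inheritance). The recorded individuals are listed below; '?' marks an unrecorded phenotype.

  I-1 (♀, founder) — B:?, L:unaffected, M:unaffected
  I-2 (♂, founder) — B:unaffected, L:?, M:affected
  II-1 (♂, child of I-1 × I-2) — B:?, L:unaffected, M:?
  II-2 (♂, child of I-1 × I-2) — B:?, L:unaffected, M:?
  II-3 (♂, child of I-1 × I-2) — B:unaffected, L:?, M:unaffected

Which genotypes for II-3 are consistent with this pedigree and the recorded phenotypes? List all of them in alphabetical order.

B/I-1 ? ·: BB|Bb|bb
B/I-2 un ·: BB|Bb
B/II-1 ? I-1×I-2: BB|Bb|bb
B/II-2 ? I-1×I-2: BB|Bb|bb
B/II-3 un I-1×I-2: BB|Bb
⇒ B over [I-1,I-2,II-1,II-2,II-3]: 40 consistent
L/I-1 un ·: LL|Ll
L/I-2 ? ·: LL|Ll|ll
L/II-1 un I-1×I-2: LL|Ll
L/II-2 un I-1×I-2: LL|Ll
L/II-3 ? I-1×I-2: LL|Ll|ll
⇒ L over [I-1,I-2,II-1,II-2,II-3]: 32 consistent
M/I-1 un ·: MM|Mm
M/I-2 aff ·: mm
M/II-1 ? I-1×I-2: Mm|mm
M/II-2 ? I-1×I-2: Mm|mm
M/II-3 un I-1×I-2: Mm
⇒ M over [I-1,I-2,II-1,II-2,II-3]: 5 consistent

II-3 ∈ {BB LL Mm, BB Ll Mm, BB ll Mm, Bb LL Mm, Bb Ll Mm, Bb ll Mm}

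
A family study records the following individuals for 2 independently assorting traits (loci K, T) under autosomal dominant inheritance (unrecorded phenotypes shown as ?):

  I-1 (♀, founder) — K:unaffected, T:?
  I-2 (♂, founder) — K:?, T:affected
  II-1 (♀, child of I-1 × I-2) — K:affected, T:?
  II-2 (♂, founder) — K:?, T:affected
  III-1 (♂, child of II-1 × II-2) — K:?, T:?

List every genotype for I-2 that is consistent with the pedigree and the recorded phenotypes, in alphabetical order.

I-2 ∈ {KK TT, KK Tt, Kk TT, Kk Tt}

K/I-1 un ·: kk
K/I-2 ? ·: Kk|KK
K/II-1 aff I-1×I-2: Kk
K/II-2 ? ·: kk|Kk|KK
K/III-1 ? II-1×II-2: kk|Kk|KK
⇒ K over [I-1,I-2,II-1,II-2,III-1]: 14 consistent
T/I-1 ? ·: tt|Tt|TT
T/I-2 aff ·: Tt|TT
T/II-1 ? I-1×I-2: tt|Tt|TT
T/II-2 aff ·: Tt|TT
T/III-1 ? II-1×II-2: tt|Tt|TT
⇒ T over [I-1,I-2,II-1,II-2,III-1]: 43 consistent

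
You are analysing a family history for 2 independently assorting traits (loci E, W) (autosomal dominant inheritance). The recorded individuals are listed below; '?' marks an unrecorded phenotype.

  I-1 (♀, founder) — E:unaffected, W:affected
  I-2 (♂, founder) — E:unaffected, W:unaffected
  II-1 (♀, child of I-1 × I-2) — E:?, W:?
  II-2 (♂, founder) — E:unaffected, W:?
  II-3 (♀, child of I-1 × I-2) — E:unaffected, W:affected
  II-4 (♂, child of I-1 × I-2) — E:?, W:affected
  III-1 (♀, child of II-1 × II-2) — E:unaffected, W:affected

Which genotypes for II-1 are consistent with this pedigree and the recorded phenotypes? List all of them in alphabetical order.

II-1 ∈ {ee Ww, ee ww}

E/I-1 un ·: ee
E/I-2 un ·: ee
E/II-1 ? I-1×I-2: ee
E/II-2 un ·: ee
E/II-3 un I-1×I-2: ee
E/II-4 ? I-1×I-2: ee
E/III-1 un II-1×II-2: ee
⇒ E over [I-1,I-2,II-1,II-2,II-3,II-4,III-1]: 1 consistent
W/I-1 aff ·: Ww|WW
W/I-2 un ·: ww
W/II-1 ? I-1×I-2: ww|Ww
W/II-2 ? ·: ww|Ww|WW
W/II-3 aff I-1×I-2: Ww
W/II-4 aff I-1×I-2: Ww
W/III-1 aff II-1×II-2: Ww|WW
⇒ W over [I-1,I-2,II-1,II-2,II-3,II-4,III-1]: 12 consistent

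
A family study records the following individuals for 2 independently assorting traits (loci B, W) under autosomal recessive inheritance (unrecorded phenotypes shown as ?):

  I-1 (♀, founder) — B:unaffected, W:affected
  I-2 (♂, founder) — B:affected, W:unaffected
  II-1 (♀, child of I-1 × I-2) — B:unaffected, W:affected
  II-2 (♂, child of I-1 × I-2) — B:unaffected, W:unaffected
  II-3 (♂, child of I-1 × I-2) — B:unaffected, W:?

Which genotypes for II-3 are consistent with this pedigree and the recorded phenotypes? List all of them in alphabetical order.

B/I-1 un ·: BB|Bb
B/I-2 aff ·: bb
B/II-1 un I-1×I-2: Bb
B/II-2 un I-1×I-2: Bb
B/II-3 un I-1×I-2: Bb
⇒ B over [I-1,I-2,II-1,II-2,II-3]: 2 consistent
W/I-1 aff ·: ww
W/I-2 un ·: Ww
W/II-1 aff I-1×I-2: ww
W/II-2 un I-1×I-2: Ww
W/II-3 ? I-1×I-2: Ww|ww
⇒ W over [I-1,I-2,II-1,II-2,II-3]: 2 consistent

II-3 ∈ {Bb Ww, Bb ww}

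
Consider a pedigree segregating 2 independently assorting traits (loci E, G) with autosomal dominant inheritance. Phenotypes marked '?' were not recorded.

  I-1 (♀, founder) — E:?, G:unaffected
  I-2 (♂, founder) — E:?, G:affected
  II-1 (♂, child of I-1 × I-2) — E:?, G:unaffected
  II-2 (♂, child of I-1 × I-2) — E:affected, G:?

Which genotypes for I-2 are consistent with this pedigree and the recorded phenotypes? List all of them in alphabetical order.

E/I-1 ? ·: ee|Ee|EE
E/I-2 ? ·: ee|Ee|EE
E/II-1 ? I-1×I-2: ee|Ee|EE
E/II-2 aff I-1×I-2: Ee|EE
⇒ E over [I-1,I-2,II-1,II-2]: 21 consistent
G/I-1 un ·: gg
G/I-2 aff ·: Gg
G/II-1 un I-1×I-2: gg
G/II-2 ? I-1×I-2: gg|Gg
⇒ G over [I-1,I-2,II-1,II-2]: 2 consistent

I-2 ∈ {EE Gg, Ee Gg, ee Gg}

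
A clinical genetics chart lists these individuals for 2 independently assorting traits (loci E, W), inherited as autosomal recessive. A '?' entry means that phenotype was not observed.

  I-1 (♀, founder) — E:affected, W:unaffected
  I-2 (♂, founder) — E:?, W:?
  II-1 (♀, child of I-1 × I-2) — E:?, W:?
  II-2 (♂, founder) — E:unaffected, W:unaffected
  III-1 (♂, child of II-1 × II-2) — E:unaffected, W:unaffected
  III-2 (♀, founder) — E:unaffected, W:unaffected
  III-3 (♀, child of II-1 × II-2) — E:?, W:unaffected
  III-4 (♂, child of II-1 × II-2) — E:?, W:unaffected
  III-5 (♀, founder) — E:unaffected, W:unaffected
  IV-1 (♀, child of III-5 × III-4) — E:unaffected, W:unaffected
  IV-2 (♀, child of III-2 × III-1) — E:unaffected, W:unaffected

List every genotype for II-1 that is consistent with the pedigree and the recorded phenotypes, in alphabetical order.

E/I-1 aff ·: ee
E/I-2 ? ·: EE|Ee|ee
E/II-1 ? I-1×I-2: Ee|ee
E/II-2 un ·: EE|Ee
E/III-1 un II-1×II-2: EE|Ee
E/III-2 un ·: EE|Ee
E/III-3 ? II-1×II-2: EE|Ee|ee
E/III-4 ? II-1×II-2: EE|Ee|ee
E/III-5 un ·: EE|Ee
E/IV-1 un III-5×III-4: EE|Ee
E/IV-2 un III-2×III-1: EE|Ee
⇒ E over [I-1,I-2,II-1,II-2,III-1,III-2,III-3,III-4,III-5,IV-1,IV-2]: 702 consistent
W/I-1 un ·: WW|Ww
W/I-2 ? ·: WW|Ww|ww
W/II-1 ? I-1×I-2: WW|Ww|ww
W/II-2 un ·: WW|Ww
W/III-1 un II-1×II-2: WW|Ww
W/III-2 un ·: WW|Ww
W/III-3 un II-1×II-2: WW|Ww
W/III-4 un II-1×II-2: WW|Ww
W/III-5 un ·: WW|Ww
W/IV-1 un III-5×III-4: WW|Ww
W/IV-2 un III-2×III-1: WW|Ww
⇒ W over [I-1,I-2,II-1,II-2,III-1,III-2,III-3,III-4,III-5,IV-1,IV-2]: 1472 consistent

II-1 ∈ {Ee WW, Ee Ww, Ee ww, ee WW, ee Ww, ee ww}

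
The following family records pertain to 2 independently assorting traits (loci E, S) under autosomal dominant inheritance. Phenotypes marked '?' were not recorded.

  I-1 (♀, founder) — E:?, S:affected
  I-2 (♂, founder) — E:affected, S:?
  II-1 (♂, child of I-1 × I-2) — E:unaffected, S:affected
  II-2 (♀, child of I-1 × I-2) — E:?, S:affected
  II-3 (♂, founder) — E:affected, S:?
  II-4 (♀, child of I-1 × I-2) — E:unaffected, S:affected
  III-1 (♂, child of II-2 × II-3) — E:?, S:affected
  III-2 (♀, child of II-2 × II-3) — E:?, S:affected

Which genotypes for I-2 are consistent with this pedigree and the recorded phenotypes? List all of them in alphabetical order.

I-2 ∈ {Ee SS, Ee Ss, Ee ss}

E/I-1 ? ·: ee|Ee
E/I-2 aff ·: Ee
E/II-1 un I-1×I-2: ee
E/II-2 ? I-1×I-2: ee|Ee|EE
E/II-3 aff ·: Ee|EE
E/II-4 un I-1×I-2: ee
E/III-1 ? II-2×II-3: ee|Ee|EE
E/III-2 ? II-2×II-3: ee|Ee|EE
⇒ E over [I-1,I-2,II-1,II-2,II-3,II-4,III-1,III-2]: 41 consistent
S/I-1 aff ·: Ss|SS
S/I-2 ? ·: ss|Ss|SS
S/II-1 aff I-1×I-2: Ss|SS
S/II-2 aff I-1×I-2: Ss|SS
S/II-3 ? ·: ss|Ss|SS
S/II-4 aff I-1×I-2: Ss|SS
S/III-1 aff II-2×II-3: Ss|SS
S/III-2 aff II-2×II-3: Ss|SS
⇒ S over [I-1,I-2,II-1,II-2,II-3,II-4,III-1,III-2]: 204 consistent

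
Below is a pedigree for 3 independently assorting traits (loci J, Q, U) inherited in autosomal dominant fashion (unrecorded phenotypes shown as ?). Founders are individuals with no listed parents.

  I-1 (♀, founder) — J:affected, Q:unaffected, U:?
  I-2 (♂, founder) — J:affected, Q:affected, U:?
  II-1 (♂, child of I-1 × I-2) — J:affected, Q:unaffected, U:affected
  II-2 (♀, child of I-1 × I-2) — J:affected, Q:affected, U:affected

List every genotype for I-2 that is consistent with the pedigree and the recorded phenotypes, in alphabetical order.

J/I-1 aff ·: Jj|JJ
J/I-2 aff ·: Jj|JJ
J/II-1 aff I-1×I-2: Jj|JJ
J/II-2 aff I-1×I-2: Jj|JJ
⇒ J over [I-1,I-2,II-1,II-2]: 13 consistent
Q/I-1 un ·: qq
Q/I-2 aff ·: Qq
Q/II-1 un I-1×I-2: qq
Q/II-2 aff I-1×I-2: Qq
⇒ Q over [I-1,I-2,II-1,II-2]: 1 consistent
U/I-1 ? ·: uu|Uu|UU
U/I-2 ? ·: uu|Uu|UU
U/II-1 aff I-1×I-2: Uu|UU
U/II-2 aff I-1×I-2: Uu|UU
⇒ U over [I-1,I-2,II-1,II-2]: 17 consistent

I-2 ∈ {JJ Qq UU, JJ Qq Uu, JJ Qq uu, Jj Qq UU, Jj Qq Uu, Jj Qq uu}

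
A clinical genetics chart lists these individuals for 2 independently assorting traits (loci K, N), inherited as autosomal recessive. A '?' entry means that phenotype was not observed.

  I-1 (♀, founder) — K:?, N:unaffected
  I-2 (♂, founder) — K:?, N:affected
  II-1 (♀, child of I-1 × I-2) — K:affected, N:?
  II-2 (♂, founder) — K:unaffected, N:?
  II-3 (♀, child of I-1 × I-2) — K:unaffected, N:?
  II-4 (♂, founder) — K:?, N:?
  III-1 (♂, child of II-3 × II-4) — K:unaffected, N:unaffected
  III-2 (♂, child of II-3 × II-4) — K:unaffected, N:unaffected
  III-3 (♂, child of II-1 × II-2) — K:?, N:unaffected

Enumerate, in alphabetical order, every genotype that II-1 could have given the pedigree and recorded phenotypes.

K/I-1 ? ·: Kk|kk
K/I-2 ? ·: Kk|kk
K/II-1 aff I-1×I-2: kk
K/II-2 un ·: KK|Kk
K/II-3 un I-1×I-2: KK|Kk
K/II-4 ? ·: KK|Kk|kk
K/III-1 un II-3×II-4: KK|Kk
K/III-2 un II-3×II-4: KK|Kk
K/III-3 ? II-1×II-2: Kk|kk
⇒ K over [I-1,I-2,II-1,II-2,II-3,II-4,III-1,III-2,III-3]: 99 consistent
N/I-1 un ·: NN|Nn
N/I-2 aff ·: nn
N/II-1 ? I-1×I-2: Nn|nn
N/II-2 ? ·: NN|Nn|nn
N/II-3 ? I-1×I-2: Nn|nn
N/II-4 ? ·: NN|Nn|nn
N/III-1 un II-3×II-4: NN|Nn
N/III-2 un II-3×II-4: NN|Nn
N/III-3 un II-1×II-2: NN|Nn
⇒ N over [I-1,I-2,II-1,II-2,II-3,II-4,III-1,III-2,III-3]: 122 consistent

II-1 ∈ {kk Nn, kk nn}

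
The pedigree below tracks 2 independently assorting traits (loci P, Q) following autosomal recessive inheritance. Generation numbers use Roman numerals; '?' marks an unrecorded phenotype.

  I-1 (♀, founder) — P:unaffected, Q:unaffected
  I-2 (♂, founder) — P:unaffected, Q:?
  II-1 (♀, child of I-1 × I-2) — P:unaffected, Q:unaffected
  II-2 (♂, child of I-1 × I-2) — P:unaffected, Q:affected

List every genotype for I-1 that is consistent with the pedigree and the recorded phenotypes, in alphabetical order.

I-1 ∈ {PP Qq, Pp Qq}

P/I-1 un ·: PP|Pp
P/I-2 un ·: PP|Pp
P/II-1 un I-1×I-2: PP|Pp
P/II-2 un I-1×I-2: PP|Pp
⇒ P over [I-1,I-2,II-1,II-2]: 13 consistent
Q/I-1 un ·: Qq
Q/I-2 ? ·: Qq|qq
Q/II-1 un I-1×I-2: QQ|Qq
Q/II-2 aff I-1×I-2: qq
⇒ Q over [I-1,I-2,II-1,II-2]: 3 consistent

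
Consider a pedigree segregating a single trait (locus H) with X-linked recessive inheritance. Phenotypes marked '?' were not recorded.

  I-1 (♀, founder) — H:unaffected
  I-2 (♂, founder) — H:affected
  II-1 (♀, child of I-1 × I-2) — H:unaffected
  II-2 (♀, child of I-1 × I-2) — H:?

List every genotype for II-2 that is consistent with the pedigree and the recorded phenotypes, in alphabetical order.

H/I-1 un ·: X^HX^H|X^HX^h
H/I-2 aff ·: X^hY
H/II-1 un I-1×I-2: X^HX^h
H/II-2 ? I-1×I-2: X^HX^h|X^hX^h
⇒ H over [I-1,I-2,II-1,II-2]: 3 consistent

II-2 ∈ {X^HX^h, X^hX^h}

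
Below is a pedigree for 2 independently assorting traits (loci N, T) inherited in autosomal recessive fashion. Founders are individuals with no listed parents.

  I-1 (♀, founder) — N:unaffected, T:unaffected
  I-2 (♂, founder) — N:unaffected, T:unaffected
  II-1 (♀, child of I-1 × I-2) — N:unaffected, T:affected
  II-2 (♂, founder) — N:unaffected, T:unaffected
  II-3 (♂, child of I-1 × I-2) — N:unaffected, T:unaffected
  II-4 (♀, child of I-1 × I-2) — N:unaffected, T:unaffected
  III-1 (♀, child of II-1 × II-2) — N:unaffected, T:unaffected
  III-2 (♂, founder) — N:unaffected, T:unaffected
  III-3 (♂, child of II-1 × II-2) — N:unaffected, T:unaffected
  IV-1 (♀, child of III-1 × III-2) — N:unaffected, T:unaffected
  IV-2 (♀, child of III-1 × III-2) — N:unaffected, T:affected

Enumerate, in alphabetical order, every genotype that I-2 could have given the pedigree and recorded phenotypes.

N/I-1 un ·: NN|Nn
N/I-2 un ·: NN|Nn
N/II-1 un I-1×I-2: NN|Nn
N/II-2 un ·: NN|Nn
N/II-3 un I-1×I-2: NN|Nn
N/II-4 un I-1×I-2: NN|Nn
N/III-1 un II-1×II-2: NN|Nn
N/III-2 un ·: NN|Nn
N/III-3 un II-1×II-2: NN|Nn
N/IV-1 un III-1×III-2: NN|Nn
N/IV-2 un III-1×III-2: NN|Nn
⇒ N over [I-1,I-2,II-1,II-2,II-3,II-4,III-1,III-2,III-3,IV-1,IV-2]: 1027 consistent
T/I-1 un ·: Tt
T/I-2 un ·: Tt
T/II-1 aff I-1×I-2: tt
T/II-2 un ·: TT|Tt
T/II-3 un I-1×I-2: TT|Tt
T/II-4 un I-1×I-2: TT|Tt
T/III-1 un II-1×II-2: Tt
T/III-2 un ·: Tt
T/III-3 un II-1×II-2: Tt
T/IV-1 un III-1×III-2: TT|Tt
T/IV-2 aff III-1×III-2: tt
⇒ T over [I-1,I-2,II-1,II-2,II-3,II-4,III-1,III-2,III-3,IV-1,IV-2]: 16 consistent

I-2 ∈ {NN Tt, Nn Tt}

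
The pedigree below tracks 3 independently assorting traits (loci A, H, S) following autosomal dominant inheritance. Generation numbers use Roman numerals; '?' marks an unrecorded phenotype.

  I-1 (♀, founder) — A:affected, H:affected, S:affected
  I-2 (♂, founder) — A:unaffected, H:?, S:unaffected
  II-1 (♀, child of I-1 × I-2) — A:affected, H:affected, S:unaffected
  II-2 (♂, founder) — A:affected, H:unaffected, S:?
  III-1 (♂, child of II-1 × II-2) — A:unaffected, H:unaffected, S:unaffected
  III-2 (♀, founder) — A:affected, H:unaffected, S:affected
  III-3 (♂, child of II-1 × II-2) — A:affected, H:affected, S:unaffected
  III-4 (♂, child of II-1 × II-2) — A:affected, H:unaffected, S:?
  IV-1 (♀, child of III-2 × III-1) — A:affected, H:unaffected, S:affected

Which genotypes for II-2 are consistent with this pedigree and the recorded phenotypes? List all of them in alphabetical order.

A/I-1 aff ·: Aa|AA
A/I-2 un ·: aa
A/II-1 aff I-1×I-2: Aa
A/II-2 aff ·: Aa
A/III-1 un II-1×II-2: aa
A/III-2 aff ·: Aa|AA
A/III-3 aff II-1×II-2: Aa|AA
A/III-4 aff II-1×II-2: Aa|AA
A/IV-1 aff III-2×III-1: Aa
⇒ A over [I-1,I-2,II-1,II-2,III-1,III-2,III-3,III-4,IV-1]: 16 consistent
H/I-1 aff ·: Hh|HH
H/I-2 ? ·: hh|Hh|HH
H/II-1 aff I-1×I-2: Hh
H/II-2 un ·: hh
H/III-1 un II-1×II-2: hh
H/III-2 un ·: hh
H/III-3 aff II-1×II-2: Hh
H/III-4 un II-1×II-2: hh
H/IV-1 un III-2×III-1: hh
⇒ H over [I-1,I-2,II-1,II-2,III-1,III-2,III-3,III-4,IV-1]: 5 consistent
S/I-1 aff ·: Ss
S/I-2 un ·: ss
S/II-1 un I-1×I-2: ss
S/II-2 ? ·: ss|Ss
S/III-1 un II-1×II-2: ss
S/III-2 aff ·: Ss|SS
S/III-3 un II-1×II-2: ss
S/III-4 ? II-1×II-2: ss|Ss
S/IV-1 aff III-2×III-1: Ss
⇒ S over [I-1,I-2,II-1,II-2,III-1,III-2,III-3,III-4,IV-1]: 6 consistent

II-2 ∈ {Aa hh Ss, Aa hh ss}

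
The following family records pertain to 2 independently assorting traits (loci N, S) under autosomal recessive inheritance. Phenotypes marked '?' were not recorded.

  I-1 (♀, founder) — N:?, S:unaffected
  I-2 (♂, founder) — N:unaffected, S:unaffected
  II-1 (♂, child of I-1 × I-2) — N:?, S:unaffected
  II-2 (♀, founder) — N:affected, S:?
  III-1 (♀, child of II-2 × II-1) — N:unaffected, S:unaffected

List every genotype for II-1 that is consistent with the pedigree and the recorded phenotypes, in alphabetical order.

II-1 ∈ {NN SS, NN Ss, Nn SS, Nn Ss}

N/I-1 ? ·: NN|Nn|nn
N/I-2 un ·: NN|Nn
N/II-1 ? I-1×I-2: NN|Nn
N/II-2 aff ·: nn
N/III-1 un II-2×II-1: Nn
⇒ N over [I-1,I-2,II-1,II-2,III-1]: 9 consistent
S/I-1 un ·: SS|Ss
S/I-2 un ·: SS|Ss
S/II-1 un I-1×I-2: SS|Ss
S/II-2 ? ·: SS|Ss|ss
S/III-1 un II-2×II-1: SS|Ss
⇒ S over [I-1,I-2,II-1,II-2,III-1]: 31 consistent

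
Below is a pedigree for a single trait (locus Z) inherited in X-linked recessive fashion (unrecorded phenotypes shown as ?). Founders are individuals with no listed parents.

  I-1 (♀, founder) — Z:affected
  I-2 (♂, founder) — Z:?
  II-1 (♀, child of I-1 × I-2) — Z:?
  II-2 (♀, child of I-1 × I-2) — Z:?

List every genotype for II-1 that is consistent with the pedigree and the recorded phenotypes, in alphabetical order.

Z/I-1 aff ·: X^zX^z
Z/I-2 ? ·: X^ZY|X^zY
Z/II-1 ? I-1×I-2: X^ZX^z|X^zX^z
Z/II-2 ? I-1×I-2: X^ZX^z|X^zX^z
⇒ Z over [I-1,I-2,II-1,II-2]: 2 consistent

II-1 ∈ {X^ZX^z, X^zX^z}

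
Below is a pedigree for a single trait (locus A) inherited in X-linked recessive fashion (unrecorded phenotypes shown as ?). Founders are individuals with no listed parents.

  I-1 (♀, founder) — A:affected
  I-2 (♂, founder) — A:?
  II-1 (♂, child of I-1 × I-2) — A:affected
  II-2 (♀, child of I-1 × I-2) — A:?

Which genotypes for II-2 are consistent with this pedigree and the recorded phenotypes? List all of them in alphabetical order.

II-2 ∈ {X^AX^a, X^aX^a}

A/I-1 aff ·: X^aX^a
A/I-2 ? ·: X^AY|X^aY
A/II-1 aff I-1×I-2: X^aY
A/II-2 ? I-1×I-2: X^AX^a|X^aX^a
⇒ A over [I-1,I-2,II-1,II-2]: 2 consistent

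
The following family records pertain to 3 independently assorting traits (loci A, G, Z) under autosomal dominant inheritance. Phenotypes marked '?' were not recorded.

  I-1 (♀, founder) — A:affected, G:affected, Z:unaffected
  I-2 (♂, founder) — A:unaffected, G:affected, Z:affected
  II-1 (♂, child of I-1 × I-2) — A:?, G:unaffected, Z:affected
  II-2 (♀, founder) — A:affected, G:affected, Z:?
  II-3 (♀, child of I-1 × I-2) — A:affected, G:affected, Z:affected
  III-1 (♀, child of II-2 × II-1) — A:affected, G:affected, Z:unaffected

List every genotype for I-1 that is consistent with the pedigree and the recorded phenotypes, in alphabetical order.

A/I-1 aff ·: Aa|AA
A/I-2 un ·: aa
A/II-1 ? I-1×I-2: aa|Aa
A/II-2 aff ·: Aa|AA
A/II-3 aff I-1×I-2: Aa
A/III-1 aff II-2×II-1: Aa|AA
⇒ A over [I-1,I-2,II-1,II-2,II-3,III-1]: 10 consistent
G/I-1 aff ·: Gg
G/I-2 aff ·: Gg
G/II-1 un I-1×I-2: gg
G/II-2 aff ·: Gg|GG
G/II-3 aff I-1×I-2: Gg|GG
G/III-1 aff II-2×II-1: Gg
⇒ G over [I-1,I-2,II-1,II-2,II-3,III-1]: 4 consistent
Z/I-1 un ·: zz
Z/I-2 aff ·: Zz|ZZ
Z/II-1 aff I-1×I-2: Zz
Z/II-2 ? ·: zz|Zz
Z/II-3 aff I-1×I-2: Zz
Z/III-1 un II-2×II-1: zz
⇒ Z over [I-1,I-2,II-1,II-2,II-3,III-1]: 4 consistent

I-1 ∈ {AA Gg zz, Aa Gg zz}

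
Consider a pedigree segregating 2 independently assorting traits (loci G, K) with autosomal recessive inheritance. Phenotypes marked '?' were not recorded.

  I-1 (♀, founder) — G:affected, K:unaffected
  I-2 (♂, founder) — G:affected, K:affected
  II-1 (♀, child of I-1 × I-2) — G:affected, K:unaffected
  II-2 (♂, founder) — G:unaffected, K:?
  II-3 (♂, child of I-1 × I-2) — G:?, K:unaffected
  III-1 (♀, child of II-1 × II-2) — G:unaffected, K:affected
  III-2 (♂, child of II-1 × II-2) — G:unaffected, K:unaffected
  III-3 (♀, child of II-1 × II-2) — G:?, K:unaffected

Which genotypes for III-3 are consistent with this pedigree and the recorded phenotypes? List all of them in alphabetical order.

G/I-1 aff ·: gg
G/I-2 aff ·: gg
G/II-1 aff I-1×I-2: gg
G/II-2 un ·: GG|Gg
G/II-3 ? I-1×I-2: gg
G/III-1 un II-1×II-2: Gg
G/III-2 un II-1×II-2: Gg
G/III-3 ? II-1×II-2: Gg|gg
⇒ G over [I-1,I-2,II-1,II-2,II-3,III-1,III-2,III-3]: 3 consistent
K/I-1 un ·: KK|Kk
K/I-2 aff ·: kk
K/II-1 un I-1×I-2: Kk
K/II-2 ? ·: Kk|kk
K/II-3 un I-1×I-2: Kk
K/III-1 aff II-1×II-2: kk
K/III-2 un II-1×II-2: KK|Kk
K/III-3 un II-1×II-2: KK|Kk
⇒ K over [I-1,I-2,II-1,II-2,II-3,III-1,III-2,III-3]: 10 consistent

III-3 ∈ {Gg KK, Gg Kk, gg KK, gg Kk}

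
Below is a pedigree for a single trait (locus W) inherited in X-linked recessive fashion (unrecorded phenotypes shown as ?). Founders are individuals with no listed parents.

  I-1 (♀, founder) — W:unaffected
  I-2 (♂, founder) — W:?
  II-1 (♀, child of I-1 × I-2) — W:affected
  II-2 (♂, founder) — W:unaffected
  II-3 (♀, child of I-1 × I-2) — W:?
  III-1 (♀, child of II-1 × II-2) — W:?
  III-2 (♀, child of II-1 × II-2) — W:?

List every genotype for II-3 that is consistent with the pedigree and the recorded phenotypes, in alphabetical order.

W/I-1 un ·: X^WX^w
W/I-2 ? ·: X^wY
W/II-1 aff I-1×I-2: X^wX^w
W/II-2 un ·: X^WY
W/II-3 ? I-1×I-2: X^WX^w|X^wX^w
W/III-1 ? II-1×II-2: X^WX^w
W/III-2 ? II-1×II-2: X^WX^w
⇒ W over [I-1,I-2,II-1,II-2,II-3,III-1,III-2]: 2 consistent

II-3 ∈ {X^WX^w, X^wX^w}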